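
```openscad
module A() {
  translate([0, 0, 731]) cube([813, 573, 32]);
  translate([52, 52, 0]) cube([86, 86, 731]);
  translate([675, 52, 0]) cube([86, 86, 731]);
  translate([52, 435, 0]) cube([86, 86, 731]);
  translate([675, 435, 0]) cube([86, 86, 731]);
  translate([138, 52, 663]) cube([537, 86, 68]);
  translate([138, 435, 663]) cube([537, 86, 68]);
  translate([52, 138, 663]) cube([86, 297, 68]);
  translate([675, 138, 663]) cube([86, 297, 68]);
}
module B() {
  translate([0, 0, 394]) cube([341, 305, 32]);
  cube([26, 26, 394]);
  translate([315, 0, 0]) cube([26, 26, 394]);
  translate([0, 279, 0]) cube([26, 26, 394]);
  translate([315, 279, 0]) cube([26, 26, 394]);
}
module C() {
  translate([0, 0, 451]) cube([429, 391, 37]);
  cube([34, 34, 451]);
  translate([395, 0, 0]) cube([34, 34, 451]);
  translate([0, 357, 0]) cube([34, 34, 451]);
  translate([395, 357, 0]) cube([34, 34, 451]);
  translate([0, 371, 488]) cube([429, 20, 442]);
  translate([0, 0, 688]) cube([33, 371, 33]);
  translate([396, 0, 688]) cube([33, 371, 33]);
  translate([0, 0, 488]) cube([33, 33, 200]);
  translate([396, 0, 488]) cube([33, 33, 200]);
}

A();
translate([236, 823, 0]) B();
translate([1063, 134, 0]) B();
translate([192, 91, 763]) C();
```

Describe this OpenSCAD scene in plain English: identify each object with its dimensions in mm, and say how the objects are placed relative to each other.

A is a table with a 813×573 mm rectangular top, 32 mm thick, top surface at z = 763 mm, supported by four 86×86 mm square legs, each inset 52 mm from the nearest pair of top edges, running from the floor. Four apron rails, 86 mm thick and 68 mm tall, run between adjacent legs with their top edges flush with the underside of the top and their outer faces flush with the legs' outer faces.

B is a simple wooden stool: a rectangular seat 341 mm (x) by 305 mm (y), 32 mm thick, top face at z = 426 mm, on four square legs, each 26×26 mm in cross-section. The legs rest on z = 0, each flush with a corner of the seat.

C is a chair. The seat is a 429×391×37 mm slab with its top at z = 488 mm, on four 34×34 mm corner legs (flush with the seat edges, standing on z = 0). A flat backrest 20 mm thick, 442 mm tall, spans the full seat width and rises from the seat top along its +y edge, rear face flush with the rear of the seat. Two armrests of 33×33 mm section run along each side from the seat's front edge to the front of the backrest, top faces 233 mm above the seat top and outer faces flush with the seat's x-edges; a 33×33 mm post under the front of each armrest stands on the seat at the front corner.

Two stools sit around the table at the +y, +x sides. The chair is on top of the table, centred.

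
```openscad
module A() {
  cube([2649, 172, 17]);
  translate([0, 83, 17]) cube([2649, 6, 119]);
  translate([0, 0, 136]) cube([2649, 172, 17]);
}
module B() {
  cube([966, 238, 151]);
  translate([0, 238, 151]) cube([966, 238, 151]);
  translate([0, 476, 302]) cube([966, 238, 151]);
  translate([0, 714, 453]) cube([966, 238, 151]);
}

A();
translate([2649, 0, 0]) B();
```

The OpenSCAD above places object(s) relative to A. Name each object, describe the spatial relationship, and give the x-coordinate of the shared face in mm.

A is an I-beam. B is a staircase. The staircase is against the I-beam's +x side, with their −y faces flush. The x-coordinate of the shared face is 2649 mm.

The I-beam's +x face and the staircase's −x face are both at x = 2649 mm.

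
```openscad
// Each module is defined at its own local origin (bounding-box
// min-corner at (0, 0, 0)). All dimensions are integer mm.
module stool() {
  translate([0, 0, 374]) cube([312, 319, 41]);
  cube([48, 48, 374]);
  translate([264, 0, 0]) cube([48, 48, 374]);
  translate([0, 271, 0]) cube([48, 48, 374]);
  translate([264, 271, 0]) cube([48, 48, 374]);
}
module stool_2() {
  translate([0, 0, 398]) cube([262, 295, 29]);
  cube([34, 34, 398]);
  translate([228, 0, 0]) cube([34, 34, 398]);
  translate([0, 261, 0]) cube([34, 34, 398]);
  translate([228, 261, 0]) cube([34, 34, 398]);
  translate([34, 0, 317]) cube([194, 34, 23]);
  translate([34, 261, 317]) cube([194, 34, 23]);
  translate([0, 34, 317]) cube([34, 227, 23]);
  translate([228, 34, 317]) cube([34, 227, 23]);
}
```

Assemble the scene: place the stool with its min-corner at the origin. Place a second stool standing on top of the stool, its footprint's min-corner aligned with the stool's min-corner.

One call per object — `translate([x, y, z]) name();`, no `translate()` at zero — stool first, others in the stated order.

stool();
translate([0, 0, 415]) stool_2();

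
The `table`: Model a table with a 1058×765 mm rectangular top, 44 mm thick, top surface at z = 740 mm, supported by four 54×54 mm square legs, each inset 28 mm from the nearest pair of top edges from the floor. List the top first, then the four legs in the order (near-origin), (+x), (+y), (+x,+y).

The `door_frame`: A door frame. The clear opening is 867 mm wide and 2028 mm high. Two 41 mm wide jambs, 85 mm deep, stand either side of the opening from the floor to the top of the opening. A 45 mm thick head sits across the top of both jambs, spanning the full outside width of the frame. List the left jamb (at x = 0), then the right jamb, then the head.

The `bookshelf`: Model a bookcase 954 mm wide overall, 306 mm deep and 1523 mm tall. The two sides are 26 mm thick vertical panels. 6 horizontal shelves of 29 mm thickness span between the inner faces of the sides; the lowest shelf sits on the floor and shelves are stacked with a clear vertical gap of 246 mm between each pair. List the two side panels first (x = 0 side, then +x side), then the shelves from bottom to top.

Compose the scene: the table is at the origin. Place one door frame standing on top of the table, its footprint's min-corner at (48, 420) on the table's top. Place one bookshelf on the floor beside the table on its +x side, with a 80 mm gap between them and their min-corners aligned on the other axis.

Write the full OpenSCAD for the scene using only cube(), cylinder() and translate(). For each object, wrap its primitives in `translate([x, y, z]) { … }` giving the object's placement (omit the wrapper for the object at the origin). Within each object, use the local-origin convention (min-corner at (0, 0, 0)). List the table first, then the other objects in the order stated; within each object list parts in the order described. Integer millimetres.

translate([0, 0, 696]) cube([1058, 765, 44]);
translate([28, 28, 0]) cube([54, 54, 696]);
translate([976, 28, 0]) cube([54, 54, 696]);
translate([28, 683, 0]) cube([54, 54, 696]);
translate([976, 683, 0]) cube([54, 54, 696]);
translate([48, 420, 740]) {
  cube([41, 85, 2028]);
  translate([908, 0, 0]) cube([41, 85, 2028]);
  translate([0, 0, 2028]) cube([949, 85, 45]);
}
translate([1138, 0, 0]) {
  cube([26, 306, 1523]);
  translate([928, 0, 0]) cube([26, 306, 1523]);
  translate([26, 0, 0]) cube([902, 306, 29]);
  translate([26, 0, 275]) cube([902, 306, 29]);
  translate([26, 0, 550]) cube([902, 306, 29]);
  translate([26, 0, 825]) cube([902, 306, 29]);
  translate([26, 0, 1100]) cube([902, 306, 29]);
  translate([26, 0, 1375]) cube([902, 306, 29]);
}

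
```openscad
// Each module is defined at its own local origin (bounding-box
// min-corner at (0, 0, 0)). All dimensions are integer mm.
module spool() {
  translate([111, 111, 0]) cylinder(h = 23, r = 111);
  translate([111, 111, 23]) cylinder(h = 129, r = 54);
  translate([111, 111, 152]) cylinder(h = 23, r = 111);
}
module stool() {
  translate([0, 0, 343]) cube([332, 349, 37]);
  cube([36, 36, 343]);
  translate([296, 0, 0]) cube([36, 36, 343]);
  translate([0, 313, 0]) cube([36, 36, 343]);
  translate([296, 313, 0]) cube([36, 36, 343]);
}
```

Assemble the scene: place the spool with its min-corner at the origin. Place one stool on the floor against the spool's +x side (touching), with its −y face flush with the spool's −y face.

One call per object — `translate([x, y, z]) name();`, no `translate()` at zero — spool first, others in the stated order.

spool();
translate([222, 0, 0]) stool();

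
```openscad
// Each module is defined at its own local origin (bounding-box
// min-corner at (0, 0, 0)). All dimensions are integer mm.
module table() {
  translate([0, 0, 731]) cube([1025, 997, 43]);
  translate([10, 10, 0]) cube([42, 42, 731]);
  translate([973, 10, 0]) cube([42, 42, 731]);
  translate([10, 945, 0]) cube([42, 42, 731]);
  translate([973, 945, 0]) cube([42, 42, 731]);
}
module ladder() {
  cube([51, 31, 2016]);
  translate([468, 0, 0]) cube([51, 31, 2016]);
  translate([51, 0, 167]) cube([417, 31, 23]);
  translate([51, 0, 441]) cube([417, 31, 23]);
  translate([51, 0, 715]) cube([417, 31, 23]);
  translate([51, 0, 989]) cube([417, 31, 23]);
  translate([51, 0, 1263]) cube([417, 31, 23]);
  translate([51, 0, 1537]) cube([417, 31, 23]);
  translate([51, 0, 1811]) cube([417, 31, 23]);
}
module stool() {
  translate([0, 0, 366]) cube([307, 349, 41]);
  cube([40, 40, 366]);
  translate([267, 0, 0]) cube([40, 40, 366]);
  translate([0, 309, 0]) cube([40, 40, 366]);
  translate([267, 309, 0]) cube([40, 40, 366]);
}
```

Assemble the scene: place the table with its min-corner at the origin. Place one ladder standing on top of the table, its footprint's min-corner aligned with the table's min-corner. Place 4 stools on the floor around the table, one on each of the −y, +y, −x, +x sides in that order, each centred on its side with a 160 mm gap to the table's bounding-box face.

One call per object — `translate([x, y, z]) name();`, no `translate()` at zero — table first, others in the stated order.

table();
translate([0, 0, 774]) ladder();
translate([359, -509, 0]) stool();
translate([359, 1157, 0]) stool();
translate([-467, 324, 0]) stool();
translate([1185, 324, 0]) stool();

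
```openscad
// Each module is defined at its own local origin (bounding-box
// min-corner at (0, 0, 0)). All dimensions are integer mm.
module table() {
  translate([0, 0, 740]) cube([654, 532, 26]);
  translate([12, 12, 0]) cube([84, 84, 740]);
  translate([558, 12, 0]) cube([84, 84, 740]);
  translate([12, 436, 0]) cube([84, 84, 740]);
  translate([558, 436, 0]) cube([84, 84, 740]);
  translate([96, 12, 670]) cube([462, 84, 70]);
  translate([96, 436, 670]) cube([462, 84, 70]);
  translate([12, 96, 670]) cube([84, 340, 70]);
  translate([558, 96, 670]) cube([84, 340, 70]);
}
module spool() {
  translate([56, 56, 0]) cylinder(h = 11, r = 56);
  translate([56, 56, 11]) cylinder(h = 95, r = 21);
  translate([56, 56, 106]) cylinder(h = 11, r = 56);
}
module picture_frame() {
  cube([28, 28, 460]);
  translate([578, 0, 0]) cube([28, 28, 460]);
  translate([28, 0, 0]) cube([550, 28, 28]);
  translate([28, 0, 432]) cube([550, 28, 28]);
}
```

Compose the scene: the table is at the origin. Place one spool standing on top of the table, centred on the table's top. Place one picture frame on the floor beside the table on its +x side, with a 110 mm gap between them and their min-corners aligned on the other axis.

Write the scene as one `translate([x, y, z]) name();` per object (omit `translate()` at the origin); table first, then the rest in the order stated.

table();
translate([271, 210, 766]) spool();
translate([764, 0, 0]) picture_frame();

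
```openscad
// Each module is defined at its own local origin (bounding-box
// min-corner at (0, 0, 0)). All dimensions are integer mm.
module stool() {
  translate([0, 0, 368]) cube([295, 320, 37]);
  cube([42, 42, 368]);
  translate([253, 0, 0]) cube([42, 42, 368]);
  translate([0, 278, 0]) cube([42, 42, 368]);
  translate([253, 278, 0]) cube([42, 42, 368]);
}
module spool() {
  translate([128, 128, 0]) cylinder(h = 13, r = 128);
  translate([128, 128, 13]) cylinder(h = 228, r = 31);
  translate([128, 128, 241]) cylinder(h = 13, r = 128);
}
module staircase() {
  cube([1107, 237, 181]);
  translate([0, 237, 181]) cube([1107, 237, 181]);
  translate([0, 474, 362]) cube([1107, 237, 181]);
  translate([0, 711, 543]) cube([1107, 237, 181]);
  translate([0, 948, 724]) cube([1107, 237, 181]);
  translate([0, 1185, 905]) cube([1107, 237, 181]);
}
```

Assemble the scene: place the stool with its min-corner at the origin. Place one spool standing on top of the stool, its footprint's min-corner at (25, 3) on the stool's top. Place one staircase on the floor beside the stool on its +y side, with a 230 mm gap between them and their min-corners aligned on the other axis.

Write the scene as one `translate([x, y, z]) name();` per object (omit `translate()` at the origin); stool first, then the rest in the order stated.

stool();
translate([25, 3, 405]) spool();
translate([0, 550, 0]) staircase();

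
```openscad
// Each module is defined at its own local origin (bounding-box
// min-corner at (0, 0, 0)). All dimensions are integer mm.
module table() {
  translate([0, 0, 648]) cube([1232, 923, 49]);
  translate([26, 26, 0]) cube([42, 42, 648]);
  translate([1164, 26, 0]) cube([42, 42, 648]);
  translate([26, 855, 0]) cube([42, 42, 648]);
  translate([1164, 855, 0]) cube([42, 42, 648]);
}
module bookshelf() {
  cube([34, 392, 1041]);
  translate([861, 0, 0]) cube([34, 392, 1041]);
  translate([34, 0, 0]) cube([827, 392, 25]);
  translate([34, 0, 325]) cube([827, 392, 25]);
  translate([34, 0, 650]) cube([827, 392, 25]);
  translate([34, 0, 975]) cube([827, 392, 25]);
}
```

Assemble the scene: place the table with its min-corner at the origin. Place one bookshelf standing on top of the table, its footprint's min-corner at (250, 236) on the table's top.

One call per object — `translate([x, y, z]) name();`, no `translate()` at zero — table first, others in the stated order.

table();
translate([250, 236, 697]) bookshelf();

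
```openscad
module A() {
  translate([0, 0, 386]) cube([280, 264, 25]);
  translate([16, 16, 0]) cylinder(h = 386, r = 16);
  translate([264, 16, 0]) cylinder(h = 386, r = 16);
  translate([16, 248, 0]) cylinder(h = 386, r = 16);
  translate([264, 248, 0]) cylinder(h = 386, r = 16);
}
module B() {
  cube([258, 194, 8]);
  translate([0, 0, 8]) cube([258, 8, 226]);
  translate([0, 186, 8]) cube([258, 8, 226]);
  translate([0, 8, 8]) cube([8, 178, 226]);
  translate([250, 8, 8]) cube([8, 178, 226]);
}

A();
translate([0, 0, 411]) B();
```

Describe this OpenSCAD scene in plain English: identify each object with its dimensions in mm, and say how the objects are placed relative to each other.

A is a simple wooden stool: a rectangular seat 280 mm (x) by 264 mm (y), 25 mm thick, top face at z = 411 mm, on four round legs, each 32 mm in diameter. The legs rest on z = 0, each leg's axis is inset half a diameter from the nearest pair of seat edges (so the leg's bounding box is flush with the corner).

B is an open-topped rectangular box: outside dimensions 258×194×234 mm, with a uniform wall and base thickness of 8 mm. The base is a full 258×194 slab on the floor; four walls sit on top of the base. The front and back walls (the −y and +y sides) span the full width; the two side walls fit between them.

The open box is on top of the stool.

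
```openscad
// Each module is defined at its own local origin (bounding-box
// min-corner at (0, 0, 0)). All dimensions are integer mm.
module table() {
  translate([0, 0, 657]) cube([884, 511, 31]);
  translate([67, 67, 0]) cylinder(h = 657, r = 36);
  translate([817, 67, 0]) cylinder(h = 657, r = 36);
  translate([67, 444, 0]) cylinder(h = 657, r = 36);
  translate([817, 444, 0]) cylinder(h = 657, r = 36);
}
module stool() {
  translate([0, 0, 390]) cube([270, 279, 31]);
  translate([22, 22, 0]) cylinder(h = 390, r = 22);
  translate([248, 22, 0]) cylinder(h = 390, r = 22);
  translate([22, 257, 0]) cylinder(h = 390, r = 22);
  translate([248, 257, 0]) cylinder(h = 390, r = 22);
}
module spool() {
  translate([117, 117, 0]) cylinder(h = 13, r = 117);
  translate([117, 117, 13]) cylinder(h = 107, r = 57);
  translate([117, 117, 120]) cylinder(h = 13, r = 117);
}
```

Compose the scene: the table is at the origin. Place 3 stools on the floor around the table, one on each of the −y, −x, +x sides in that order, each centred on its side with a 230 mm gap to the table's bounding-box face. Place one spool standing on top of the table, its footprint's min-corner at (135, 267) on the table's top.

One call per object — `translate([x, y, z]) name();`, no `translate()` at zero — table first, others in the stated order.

table();
translate([307, -509, 0]) stool();
translate([-500, 116, 0]) stool();
translate([1114, 116, 0]) stool();
translate([135, 267, 688]) spool();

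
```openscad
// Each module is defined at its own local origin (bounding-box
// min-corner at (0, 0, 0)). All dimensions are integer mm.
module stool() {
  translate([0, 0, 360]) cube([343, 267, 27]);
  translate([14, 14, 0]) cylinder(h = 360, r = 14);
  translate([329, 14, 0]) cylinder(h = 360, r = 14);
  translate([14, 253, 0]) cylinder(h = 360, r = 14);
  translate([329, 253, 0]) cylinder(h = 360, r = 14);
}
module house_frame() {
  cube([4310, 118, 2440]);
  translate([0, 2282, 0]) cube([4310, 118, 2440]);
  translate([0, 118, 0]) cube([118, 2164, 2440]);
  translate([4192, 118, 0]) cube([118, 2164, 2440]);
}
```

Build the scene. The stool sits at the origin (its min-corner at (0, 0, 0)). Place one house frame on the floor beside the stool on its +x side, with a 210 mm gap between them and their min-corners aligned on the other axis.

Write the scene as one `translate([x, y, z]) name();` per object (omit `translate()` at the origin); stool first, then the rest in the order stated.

stool();
translate([553, 0, 0]) house_frame();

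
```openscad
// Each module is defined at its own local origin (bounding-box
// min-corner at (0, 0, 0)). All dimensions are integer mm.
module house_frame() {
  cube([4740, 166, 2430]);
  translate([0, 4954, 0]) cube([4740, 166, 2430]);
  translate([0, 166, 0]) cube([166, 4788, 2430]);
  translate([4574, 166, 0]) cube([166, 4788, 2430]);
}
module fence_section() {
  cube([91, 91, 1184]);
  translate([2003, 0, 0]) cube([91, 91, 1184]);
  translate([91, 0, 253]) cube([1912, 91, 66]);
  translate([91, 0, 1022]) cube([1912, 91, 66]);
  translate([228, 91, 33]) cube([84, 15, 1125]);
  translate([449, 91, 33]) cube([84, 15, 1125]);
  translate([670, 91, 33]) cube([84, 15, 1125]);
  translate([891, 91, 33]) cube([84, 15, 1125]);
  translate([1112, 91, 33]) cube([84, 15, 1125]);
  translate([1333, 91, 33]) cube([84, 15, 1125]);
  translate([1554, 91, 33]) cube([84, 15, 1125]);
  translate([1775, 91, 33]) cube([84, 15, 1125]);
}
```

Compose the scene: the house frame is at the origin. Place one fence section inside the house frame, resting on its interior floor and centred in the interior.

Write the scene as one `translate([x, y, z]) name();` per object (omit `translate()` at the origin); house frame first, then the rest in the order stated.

house_frame();
translate([1323, 2507, 0]) fence_section();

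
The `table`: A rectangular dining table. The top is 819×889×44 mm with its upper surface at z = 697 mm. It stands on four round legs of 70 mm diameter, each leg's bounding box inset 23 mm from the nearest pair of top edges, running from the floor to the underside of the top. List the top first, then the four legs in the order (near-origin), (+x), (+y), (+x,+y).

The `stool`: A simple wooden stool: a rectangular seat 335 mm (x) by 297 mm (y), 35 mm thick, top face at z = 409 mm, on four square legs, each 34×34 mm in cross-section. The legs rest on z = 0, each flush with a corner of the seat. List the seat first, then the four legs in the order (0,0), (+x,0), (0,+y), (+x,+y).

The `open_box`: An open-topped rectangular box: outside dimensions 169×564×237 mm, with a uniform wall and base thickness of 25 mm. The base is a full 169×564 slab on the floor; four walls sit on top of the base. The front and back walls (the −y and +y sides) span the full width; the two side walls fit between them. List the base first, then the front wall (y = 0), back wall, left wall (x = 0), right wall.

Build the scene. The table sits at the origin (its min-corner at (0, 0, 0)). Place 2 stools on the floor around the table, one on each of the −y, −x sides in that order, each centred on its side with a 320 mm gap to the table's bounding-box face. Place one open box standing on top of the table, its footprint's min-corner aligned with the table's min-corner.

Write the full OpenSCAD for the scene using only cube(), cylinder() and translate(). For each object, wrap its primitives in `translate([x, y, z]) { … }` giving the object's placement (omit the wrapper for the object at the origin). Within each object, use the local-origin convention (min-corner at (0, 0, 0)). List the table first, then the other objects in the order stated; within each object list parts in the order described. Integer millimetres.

translate([0, 0, 653]) cube([819, 889, 44]);
translate([58, 58, 0]) cylinder(h = 653, r = 35);
translate([761, 58, 0]) cylinder(h = 653, r = 35);
translate([58, 831, 0]) cylinder(h = 653, r = 35);
translate([761, 831, 0]) cylinder(h = 653, r = 35);
translate([242, -617, 0]) {
  translate([0, 0, 374]) cube([335, 297, 35]);
  cube([34, 34, 374]);
  translate([301, 0, 0]) cube([34, 34, 374]);
  translate([0, 263, 0]) cube([34, 34, 374]);
  translate([301, 263, 0]) cube([34, 34, 374]);
}
translate([-655, 296, 0]) {
  translate([0, 0, 374]) cube([335, 297, 35]);
  cube([34, 34, 374]);
  translate([301, 0, 0]) cube([34, 34, 374]);
  translate([0, 263, 0]) cube([34, 34, 374]);
  translate([301, 263, 0]) cube([34, 34, 374]);
}
translate([0, 0, 697]) {
  cube([169, 564, 25]);
  translate([0, 0, 25]) cube([169, 25, 212]);
  translate([0, 539, 25]) cube([169, 25, 212]);
  translate([0, 25, 25]) cube([25, 514, 212]);
  translate([144, 25, 25]) cube([25, 514, 212]);
}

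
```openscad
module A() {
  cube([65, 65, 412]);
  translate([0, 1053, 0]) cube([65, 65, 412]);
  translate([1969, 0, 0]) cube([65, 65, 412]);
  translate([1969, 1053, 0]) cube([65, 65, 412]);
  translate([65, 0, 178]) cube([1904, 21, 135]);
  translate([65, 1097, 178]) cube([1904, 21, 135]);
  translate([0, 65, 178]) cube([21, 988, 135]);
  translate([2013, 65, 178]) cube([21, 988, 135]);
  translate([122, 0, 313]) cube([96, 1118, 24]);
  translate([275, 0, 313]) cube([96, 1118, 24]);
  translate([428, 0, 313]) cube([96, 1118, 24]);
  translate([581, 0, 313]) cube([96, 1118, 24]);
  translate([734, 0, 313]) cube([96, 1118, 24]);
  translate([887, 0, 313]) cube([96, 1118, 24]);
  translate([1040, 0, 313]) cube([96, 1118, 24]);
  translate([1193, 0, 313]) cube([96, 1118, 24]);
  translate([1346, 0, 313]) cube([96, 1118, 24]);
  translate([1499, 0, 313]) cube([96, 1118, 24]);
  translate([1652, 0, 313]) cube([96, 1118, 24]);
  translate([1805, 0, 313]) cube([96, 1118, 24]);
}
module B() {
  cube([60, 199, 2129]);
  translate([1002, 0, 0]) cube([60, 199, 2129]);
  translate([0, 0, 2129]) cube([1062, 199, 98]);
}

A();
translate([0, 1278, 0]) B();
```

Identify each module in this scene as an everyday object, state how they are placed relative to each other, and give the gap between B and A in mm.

A is a bed frame. B is a door frame. The door frame is on the floor beside the bed frame on its +y side. The gap between the door frame and the bed frame is 160 mm.

The door frame's nearest face is 160 mm from the bed frame's +y face.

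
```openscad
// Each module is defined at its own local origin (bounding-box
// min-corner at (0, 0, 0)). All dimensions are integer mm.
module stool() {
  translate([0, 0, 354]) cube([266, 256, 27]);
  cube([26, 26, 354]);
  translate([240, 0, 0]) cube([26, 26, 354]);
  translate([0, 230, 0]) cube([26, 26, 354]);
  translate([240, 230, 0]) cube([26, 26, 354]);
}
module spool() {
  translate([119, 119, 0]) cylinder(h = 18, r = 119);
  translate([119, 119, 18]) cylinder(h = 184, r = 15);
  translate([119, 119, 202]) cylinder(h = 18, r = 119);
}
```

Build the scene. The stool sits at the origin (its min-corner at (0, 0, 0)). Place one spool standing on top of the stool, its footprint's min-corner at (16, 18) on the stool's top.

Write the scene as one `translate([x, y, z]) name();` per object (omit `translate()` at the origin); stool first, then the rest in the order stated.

stool();
translate([16, 18, 381]) spool();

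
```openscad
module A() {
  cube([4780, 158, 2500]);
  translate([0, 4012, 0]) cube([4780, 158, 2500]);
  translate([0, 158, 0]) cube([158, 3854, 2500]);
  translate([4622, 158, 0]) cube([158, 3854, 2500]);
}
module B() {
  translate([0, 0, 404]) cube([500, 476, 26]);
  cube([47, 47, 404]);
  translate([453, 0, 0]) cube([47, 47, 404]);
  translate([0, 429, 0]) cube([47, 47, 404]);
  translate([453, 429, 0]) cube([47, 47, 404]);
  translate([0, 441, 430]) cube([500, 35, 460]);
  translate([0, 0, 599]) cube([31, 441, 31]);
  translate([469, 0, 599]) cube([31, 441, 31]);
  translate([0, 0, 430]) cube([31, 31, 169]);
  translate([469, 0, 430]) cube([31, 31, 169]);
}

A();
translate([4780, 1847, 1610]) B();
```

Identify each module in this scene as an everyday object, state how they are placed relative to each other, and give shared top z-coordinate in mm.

Both tops at z = 2500 mm.

A is a house frame. B is a chair. The chair is beside the house frame with their tops flush at z = 2500. The shared top z-coordinate is 2500 mm.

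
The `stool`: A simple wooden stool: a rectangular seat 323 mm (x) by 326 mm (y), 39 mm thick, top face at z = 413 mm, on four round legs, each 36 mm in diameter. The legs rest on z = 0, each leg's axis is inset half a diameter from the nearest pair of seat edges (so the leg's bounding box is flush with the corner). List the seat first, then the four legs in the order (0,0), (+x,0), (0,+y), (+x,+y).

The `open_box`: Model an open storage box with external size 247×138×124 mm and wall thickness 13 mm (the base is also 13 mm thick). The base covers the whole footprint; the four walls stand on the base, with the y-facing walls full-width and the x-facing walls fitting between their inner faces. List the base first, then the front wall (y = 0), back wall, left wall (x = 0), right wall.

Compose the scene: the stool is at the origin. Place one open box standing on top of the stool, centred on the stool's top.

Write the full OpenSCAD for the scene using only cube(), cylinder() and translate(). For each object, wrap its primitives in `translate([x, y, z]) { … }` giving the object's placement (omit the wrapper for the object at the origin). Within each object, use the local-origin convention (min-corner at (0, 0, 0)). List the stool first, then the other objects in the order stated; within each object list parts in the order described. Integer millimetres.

translate([0, 0, 374]) cube([323, 326, 39]);
translate([18, 18, 0]) cylinder(h = 374, r = 18);
translate([305, 18, 0]) cylinder(h = 374, r = 18);
translate([18, 308, 0]) cylinder(h = 374, r = 18);
translate([305, 308, 0]) cylinder(h = 374, r = 18);
translate([38, 94, 413]) {
  cube([247, 138, 13]);
  translate([0, 0, 13]) cube([247, 13, 111]);
  translate([0, 125, 13]) cube([247, 13, 111]);
  translate([0, 13, 13]) cube([13, 112, 111]);
  translate([234, 13, 13]) cube([13, 112, 111]);
}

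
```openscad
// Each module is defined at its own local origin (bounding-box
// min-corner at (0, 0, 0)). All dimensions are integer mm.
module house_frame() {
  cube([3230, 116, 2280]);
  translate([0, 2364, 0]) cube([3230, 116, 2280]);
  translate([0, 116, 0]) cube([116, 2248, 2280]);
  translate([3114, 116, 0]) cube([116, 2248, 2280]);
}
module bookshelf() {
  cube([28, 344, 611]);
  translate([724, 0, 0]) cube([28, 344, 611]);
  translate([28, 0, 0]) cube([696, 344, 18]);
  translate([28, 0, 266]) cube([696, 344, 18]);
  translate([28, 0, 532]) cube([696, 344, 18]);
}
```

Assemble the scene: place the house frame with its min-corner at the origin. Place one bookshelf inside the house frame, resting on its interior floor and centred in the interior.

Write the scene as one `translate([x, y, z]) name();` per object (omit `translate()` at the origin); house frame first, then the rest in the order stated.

house_frame();
translate([1239, 1068, 0]) bookshelf();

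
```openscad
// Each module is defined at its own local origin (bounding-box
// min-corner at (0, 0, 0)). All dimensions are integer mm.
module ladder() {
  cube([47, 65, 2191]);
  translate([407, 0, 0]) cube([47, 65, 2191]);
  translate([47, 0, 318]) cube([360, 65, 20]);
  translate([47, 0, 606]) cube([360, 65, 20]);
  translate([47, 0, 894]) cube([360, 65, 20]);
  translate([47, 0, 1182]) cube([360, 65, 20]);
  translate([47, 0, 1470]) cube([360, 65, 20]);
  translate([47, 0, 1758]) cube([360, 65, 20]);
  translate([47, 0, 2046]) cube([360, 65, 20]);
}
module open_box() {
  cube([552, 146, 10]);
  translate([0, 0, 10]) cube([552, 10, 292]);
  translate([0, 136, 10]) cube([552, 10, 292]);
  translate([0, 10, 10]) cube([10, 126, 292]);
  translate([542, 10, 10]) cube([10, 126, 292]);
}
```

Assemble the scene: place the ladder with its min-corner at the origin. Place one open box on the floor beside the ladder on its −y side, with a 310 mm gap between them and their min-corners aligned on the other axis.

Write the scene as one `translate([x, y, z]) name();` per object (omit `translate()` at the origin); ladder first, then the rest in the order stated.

ladder();
translate([0, -456, 0]) open_box();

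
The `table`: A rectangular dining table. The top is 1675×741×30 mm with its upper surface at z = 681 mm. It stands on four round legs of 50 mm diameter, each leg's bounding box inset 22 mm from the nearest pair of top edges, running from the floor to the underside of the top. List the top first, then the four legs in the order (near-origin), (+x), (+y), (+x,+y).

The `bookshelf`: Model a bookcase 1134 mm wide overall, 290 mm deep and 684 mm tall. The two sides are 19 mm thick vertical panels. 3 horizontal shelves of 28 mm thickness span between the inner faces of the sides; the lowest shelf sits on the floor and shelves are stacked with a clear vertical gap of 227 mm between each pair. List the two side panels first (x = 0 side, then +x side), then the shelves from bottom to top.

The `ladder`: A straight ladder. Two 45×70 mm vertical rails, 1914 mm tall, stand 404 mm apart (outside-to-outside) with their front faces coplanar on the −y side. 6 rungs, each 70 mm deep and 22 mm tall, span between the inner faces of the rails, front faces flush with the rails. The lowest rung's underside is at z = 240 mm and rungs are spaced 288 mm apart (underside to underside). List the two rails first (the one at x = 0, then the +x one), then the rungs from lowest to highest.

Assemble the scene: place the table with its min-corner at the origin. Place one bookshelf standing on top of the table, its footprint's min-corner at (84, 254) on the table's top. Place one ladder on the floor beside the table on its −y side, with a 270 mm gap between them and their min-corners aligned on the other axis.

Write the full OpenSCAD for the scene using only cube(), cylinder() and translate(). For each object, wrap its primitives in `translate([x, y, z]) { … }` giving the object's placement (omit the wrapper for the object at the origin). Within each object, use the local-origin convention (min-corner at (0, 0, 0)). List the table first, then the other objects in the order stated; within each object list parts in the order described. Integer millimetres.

translate([0, 0, 651]) cube([1675, 741, 30]);
translate([47, 47, 0]) cylinder(h = 651, r = 25);
translate([1628, 47, 0]) cylinder(h = 651, r = 25);
translate([47, 694, 0]) cylinder(h = 651, r = 25);
translate([1628, 694, 0]) cylinder(h = 651, r = 25);
translate([84, 254, 681]) {
  cube([19, 290, 684]);
  translate([1115, 0, 0]) cube([19, 290, 684]);
  translate([19, 0, 0]) cube([1096, 290, 28]);
  translate([19, 0, 255]) cube([1096, 290, 28]);
  translate([19, 0, 510]) cube([1096, 290, 28]);
}
translate([0, -340, 0]) {
  cube([45, 70, 1914]);
  translate([359, 0, 0]) cube([45, 70, 1914]);
  translate([45, 0, 240]) cube([314, 70, 22]);
  translate([45, 0, 528]) cube([314, 70, 22]);
  translate([45, 0, 816]) cube([314, 70, 22]);
  translate([45, 0, 1104]) cube([314, 70, 22]);
  translate([45, 0, 1392]) cube([314, 70, 22]);
  translate([45, 0, 1680]) cube([314, 70, 22]);
}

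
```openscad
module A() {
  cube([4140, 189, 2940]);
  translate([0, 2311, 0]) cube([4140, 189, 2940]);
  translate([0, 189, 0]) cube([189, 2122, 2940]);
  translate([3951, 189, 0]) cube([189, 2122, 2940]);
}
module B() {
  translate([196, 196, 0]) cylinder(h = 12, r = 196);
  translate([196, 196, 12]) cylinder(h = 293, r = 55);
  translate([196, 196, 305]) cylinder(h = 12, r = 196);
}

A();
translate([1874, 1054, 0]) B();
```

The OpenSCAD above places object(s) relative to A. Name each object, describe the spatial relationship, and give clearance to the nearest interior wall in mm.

Clearances: x = 1685, y = 865; minimum 865 mm.

A is a house frame. B is a spool. The spool sits inside the house frame, centred. The clearance to the nearest interior wall is 865 mm.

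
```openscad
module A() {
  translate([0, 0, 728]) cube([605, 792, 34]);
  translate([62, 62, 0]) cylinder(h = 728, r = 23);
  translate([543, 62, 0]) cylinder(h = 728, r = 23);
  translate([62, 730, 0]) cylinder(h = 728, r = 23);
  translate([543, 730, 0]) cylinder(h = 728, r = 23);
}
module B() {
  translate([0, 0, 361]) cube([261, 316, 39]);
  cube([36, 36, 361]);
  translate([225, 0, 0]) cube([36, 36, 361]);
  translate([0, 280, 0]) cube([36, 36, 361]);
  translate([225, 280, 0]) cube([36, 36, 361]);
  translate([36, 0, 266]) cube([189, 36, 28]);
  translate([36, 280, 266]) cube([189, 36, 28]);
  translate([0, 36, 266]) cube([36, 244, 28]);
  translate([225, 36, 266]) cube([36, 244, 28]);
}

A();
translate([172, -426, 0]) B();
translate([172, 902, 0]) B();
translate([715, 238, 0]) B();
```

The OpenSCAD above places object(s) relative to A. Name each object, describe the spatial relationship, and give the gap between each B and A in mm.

Each stool's nearest face is 110 mm from the table's bounding box.

A is a table. B is a stool. Three stools sit around the table at the −y, +y, +x sides. The gap between each stool and the table is 110 mm.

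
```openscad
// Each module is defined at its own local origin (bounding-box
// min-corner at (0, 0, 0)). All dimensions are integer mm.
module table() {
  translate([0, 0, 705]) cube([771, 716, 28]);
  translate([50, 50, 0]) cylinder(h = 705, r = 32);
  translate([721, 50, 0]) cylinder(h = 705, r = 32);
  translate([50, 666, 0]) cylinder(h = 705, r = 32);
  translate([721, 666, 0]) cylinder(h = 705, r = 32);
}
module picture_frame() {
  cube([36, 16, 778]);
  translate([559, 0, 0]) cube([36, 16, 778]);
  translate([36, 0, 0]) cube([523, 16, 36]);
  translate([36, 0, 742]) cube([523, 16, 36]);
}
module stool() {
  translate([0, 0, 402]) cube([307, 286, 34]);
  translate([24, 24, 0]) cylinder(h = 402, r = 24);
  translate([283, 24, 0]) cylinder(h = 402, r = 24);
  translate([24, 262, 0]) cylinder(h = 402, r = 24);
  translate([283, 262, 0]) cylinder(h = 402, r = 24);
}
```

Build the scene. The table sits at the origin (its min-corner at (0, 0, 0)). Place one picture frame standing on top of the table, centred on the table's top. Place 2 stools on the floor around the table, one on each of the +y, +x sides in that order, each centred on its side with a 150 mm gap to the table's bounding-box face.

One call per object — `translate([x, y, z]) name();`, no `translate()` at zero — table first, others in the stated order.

table();
translate([88, 350, 733]) picture_frame();
translate([232, 866, 0]) stool();
translate([921, 215, 0]) stool();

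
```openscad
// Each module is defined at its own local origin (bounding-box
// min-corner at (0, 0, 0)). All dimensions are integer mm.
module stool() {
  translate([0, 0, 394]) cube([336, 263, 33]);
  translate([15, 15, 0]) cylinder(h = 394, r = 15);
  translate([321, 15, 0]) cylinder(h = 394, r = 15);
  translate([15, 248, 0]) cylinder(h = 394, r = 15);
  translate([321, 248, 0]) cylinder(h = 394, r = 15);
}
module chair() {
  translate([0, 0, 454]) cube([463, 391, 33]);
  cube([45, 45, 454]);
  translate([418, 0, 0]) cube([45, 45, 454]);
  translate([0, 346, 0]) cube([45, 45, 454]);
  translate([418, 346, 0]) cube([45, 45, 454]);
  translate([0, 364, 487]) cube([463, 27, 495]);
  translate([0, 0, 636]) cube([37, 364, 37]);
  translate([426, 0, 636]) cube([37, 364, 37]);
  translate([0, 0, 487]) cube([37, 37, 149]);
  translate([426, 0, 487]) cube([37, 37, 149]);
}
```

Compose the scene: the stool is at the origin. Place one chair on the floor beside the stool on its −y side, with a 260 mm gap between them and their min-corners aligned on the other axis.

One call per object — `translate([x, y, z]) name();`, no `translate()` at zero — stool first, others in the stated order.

stool();
translate([0, -651, 0]) chair();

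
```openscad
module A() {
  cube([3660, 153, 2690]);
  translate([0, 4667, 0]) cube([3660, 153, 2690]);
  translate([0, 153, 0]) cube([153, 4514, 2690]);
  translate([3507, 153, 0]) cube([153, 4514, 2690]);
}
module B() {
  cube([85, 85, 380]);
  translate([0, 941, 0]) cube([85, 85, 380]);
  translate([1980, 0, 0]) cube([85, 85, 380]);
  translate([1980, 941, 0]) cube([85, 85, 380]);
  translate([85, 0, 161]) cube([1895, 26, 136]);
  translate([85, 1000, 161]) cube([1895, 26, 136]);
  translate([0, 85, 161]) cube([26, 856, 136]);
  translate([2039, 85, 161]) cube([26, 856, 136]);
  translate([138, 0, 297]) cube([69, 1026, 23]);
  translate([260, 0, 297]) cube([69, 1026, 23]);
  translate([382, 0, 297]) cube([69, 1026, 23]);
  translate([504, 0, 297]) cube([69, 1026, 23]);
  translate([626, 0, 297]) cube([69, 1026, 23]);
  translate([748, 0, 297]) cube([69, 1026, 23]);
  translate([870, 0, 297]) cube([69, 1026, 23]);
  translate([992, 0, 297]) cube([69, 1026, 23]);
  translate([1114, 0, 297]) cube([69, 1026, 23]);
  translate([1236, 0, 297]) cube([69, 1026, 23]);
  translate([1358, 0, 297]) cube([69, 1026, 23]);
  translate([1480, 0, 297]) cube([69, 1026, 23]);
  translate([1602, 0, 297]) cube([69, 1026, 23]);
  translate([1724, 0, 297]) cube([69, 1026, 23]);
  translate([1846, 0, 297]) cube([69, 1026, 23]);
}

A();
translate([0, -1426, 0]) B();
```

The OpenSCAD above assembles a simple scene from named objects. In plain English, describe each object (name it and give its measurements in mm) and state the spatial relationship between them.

A is the wall frame of a small rectangular building: four walls, each 2690 mm tall and 153 mm thick, enclosing a footprint 3660 mm (x) by 4820 mm (y) outside-to-outside, with no floor or roof. The front and back walls (the −y and +y sides) span the full width; the two side walls fit between them.

B is a bed frame 2065 mm long (x) by 1026 mm wide (y). Four 85×85 mm corner posts, 380 mm tall, at the corners of the footprint. Four rails of 26 mm thickness and 136 mm height run between adjacent posts with their undersides at z = 161 mm, their outer faces flush with the outside of the frame (the two x-running rails run between the posts' inner faces; the two y-running rails run between the posts' inner faces). 15 slats, each 69 mm wide (x) and 23 mm thick, lie across the top of the two x-running rails, running the full 1026 mm width of the frame in y; the slats are evenly spaced along x between the inner faces of the end posts with equal gaps (rounded down to the nearest mm) at the −x end and between each pair — any rounding remainder accumulates at the +x end.

The bed frame is on the floor beside the house frame on its −y side.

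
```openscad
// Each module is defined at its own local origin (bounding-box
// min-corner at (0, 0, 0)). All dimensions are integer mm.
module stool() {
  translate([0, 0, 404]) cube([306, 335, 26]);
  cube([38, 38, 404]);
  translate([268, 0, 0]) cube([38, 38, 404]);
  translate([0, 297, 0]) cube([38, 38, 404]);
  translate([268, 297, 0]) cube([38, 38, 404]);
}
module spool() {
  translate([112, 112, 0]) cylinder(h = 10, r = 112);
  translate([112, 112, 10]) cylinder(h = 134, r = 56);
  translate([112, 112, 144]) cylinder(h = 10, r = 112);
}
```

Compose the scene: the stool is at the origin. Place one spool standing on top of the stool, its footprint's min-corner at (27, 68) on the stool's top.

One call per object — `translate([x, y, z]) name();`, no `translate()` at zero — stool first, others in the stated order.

stool();
translate([27, 68, 430]) spool();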